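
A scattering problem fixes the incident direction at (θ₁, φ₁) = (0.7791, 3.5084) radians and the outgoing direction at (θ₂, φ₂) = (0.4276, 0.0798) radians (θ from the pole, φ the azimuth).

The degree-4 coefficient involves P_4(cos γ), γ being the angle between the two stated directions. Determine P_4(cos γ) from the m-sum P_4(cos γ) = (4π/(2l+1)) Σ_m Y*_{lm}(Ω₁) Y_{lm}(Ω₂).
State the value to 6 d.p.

-0.052649

Term-by-term m-sum for l=4 (normalisation 4π/9 = 1.396263):
  m=-4: (+0.011151+0.107286i) × (+0.012426-0.004107i) = +0.000579+0.001287i  (running Σ = +0.000579+0.001287i)
  m=-3: (-0.140023-0.275399i) × (+0.078907-0.019260i) = -0.016353-0.019034i  (running Σ = -0.015774-0.017747i)
  m=-2: (+0.312084+0.281327i) × (+0.272405-0.043849i) = +0.097349+0.062950i  (running Σ = +0.081575+0.045204i)
  m=-1: (-0.120129-0.046153i) × (+0.497596-0.039793i) = -0.061612-0.018185i  (running Σ = +0.019963+0.027019i)
  m=0: (-0.340325-0.000000i) × (+0.228114+0.000000i) = -0.077633-0.000000i  (running Σ = -0.057670+0.027019i)
  m=1: (+0.120129-0.046153i) × (-0.497596-0.039793i) = -0.061612+0.018185i  (running Σ = -0.119282+0.045204i)
  m=2: (+0.312084-0.281327i) × (+0.272405+0.043849i) = +0.097349-0.062950i  (running Σ = -0.021933-0.017747i)
  m=3: (+0.140023-0.275399i) × (-0.078907-0.019260i) = -0.016353+0.019034i  (running Σ = -0.038286+0.001287i)
  m=4: (+0.011151-0.107286i) × (+0.012426+0.004107i) = +0.000579-0.001287i  (running Σ = -0.037707-0.000000i)
Total Σ_m = -0.037707-0.000000i. Multiply by 1.396263: -0.052649-0.000000i. P_4(cos γ) = -0.052649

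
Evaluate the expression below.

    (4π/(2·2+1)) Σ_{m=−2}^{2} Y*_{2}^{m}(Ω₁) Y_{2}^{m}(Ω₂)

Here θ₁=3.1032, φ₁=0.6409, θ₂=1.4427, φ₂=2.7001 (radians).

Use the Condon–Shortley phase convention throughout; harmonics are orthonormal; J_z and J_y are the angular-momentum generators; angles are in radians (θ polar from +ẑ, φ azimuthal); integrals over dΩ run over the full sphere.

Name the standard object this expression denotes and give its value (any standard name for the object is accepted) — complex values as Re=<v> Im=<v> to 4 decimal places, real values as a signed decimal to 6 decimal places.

This sum is the spherical-harmonic addition theorem: it equals the Legendre polynomial P_l(cos γ) of the angle γ between the two directions.
Term-by-term m-sum for l=2 (normalisation 4π/5 = 2.513274):
  [-2]  conj(Y_{2,-2})(Ω₁) = (0.000162, 0.000545) ; Y_{2,-2}(Ω₂) = (0.241223, 0.293580) ; Δ = (-0.000121, 0.000179)
  [-1]  conj(Y_{2,-1})(Ω₁) = (-0.023751, -0.017717) ; Y_{2,-1}(Ω₂) = (-0.088496, -0.041824) ; Δ = (0.001361, 0.002561)
  [+0]  conj(Y_{2,0})(Ω₁) = (0.629389, -0.000000) ; Y_{2,0}(Ω₂) = (-0.299951, 0.000000) ; Δ = (-0.188786, 0.000000)
  [+1]  conj(Y_{2,1})(Ω₁) = (0.023751, -0.017717) ; Y_{2,1}(Ω₂) = (0.088496, -0.041824) ; Δ = (0.001361, -0.002561)
  [+2]  conj(Y_{2,2})(Ω₁) = (0.000162, -0.000545) ; Y_{2,2}(Ω₂) = (0.241223, -0.293580) ; Δ = (-0.000121, -0.000179)
Accumulated sum (-0.186306, -0.000000); after 4π/(2l+1) scaling, (-0.468238, -0.000000) ⇒ P_2 = -0.468238

Legendre polynomial (addition theorem), -0.468238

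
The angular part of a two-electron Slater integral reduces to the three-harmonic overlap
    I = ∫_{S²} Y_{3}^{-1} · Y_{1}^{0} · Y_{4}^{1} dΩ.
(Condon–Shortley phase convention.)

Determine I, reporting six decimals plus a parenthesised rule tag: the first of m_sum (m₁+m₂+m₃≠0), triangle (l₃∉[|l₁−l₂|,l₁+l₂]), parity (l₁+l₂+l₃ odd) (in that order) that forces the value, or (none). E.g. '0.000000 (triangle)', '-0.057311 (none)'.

-0.238414 (none)

Rules hold: Σm=0, L=8 even, 2≤4≤4.
N = 7·3·9 = 189
Δ = 0!·6!·2!/9! = 1/252
Racah Σ t=0..0: t=0:+1/36 = 1/36
⇒ 3j(3 1 4; 0 0 0)² = 4/63, sgn +1
Racah Σ t=0..0: t=0:+1/48 = 1/48
⇒ 3j(3 1 4; -1 0 1)² = 5/84, sgn -1
4πI² = N·(3j₀)²·(3jₘ)² = 5/7
I = -1·√(0.714286/4π) = -0.23841361
No selection rule forces the value: the integral is nonzero (none).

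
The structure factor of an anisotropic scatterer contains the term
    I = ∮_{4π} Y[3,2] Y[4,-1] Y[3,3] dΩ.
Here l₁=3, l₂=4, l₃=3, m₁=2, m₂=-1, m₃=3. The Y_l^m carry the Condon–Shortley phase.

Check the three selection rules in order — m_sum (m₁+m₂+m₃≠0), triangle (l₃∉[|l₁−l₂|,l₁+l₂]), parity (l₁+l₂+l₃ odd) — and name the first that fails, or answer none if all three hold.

m₁+m₂+m₃ = 2 − 1 + 3 = 4  ✗
triangle: |3−4|=1 ≤ l₃=3 ≤ 3+4=7
parity: l₁+l₂+l₃ = 10 is even

m_sum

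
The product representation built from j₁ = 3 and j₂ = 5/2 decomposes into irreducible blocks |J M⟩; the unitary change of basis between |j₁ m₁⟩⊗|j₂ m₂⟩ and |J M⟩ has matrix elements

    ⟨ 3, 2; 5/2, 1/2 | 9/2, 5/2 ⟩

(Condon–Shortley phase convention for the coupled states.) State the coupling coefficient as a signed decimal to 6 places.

+√(49/198) ≈ +0.497468

√[10·1!5!4!/11! · 5!1!3!2!7!2!] = √(115200/11)
  +(−1)^0/∏(0,1,1,3,4,1)! = 1/144  (running 1/144)
  +(−1)^1/∏(1,0,0,2,5,2)! = -1/480  (running 7/1440)
⟨..|..⟩ = √(115200/11)·(7/1440) = +0.497468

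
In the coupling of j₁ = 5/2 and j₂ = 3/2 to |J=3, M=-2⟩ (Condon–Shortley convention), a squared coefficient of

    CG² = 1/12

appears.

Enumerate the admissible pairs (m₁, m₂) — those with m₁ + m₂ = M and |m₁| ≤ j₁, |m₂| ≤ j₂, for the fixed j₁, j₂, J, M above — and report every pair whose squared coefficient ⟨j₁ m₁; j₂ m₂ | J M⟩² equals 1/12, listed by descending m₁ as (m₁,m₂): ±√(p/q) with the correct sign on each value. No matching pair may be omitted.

Admissible pairs with m₁+m₂ = M = -2: (-5/2,1/2), (-3/2,-1/2), (-1/2,-3/2)
  (m₁,m₂)=(-1/2,-3/2): CG² = 1/2, CG = +√(1/2)
  (m₁,m₂)=(-3/2,-1/2): CG² = 1/12, CG = −√(1/12)   ← matches the target
  (m₁,m₂)=(-5/2,1/2): CG² = 5/12, CG = −√(5/12)
Pairs with CG² = 1/12: (-3/2,-1/2): −√(1/12)

(-3/2,-1/2): −√(1/12)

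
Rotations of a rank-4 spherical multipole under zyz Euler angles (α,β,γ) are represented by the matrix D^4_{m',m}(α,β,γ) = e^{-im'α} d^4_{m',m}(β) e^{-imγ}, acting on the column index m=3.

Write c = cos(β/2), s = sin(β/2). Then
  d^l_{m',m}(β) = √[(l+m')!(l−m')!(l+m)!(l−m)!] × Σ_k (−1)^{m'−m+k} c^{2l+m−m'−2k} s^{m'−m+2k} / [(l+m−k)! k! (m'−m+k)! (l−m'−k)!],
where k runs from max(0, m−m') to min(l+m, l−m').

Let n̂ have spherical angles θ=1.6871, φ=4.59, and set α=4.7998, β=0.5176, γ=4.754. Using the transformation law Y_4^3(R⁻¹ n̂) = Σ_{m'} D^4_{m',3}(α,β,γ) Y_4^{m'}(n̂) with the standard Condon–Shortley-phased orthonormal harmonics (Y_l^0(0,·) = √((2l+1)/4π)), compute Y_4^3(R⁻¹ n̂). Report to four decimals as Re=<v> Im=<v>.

Re=0.2703 Im=0.2618

Need the full column D^4_{m',3} for m'=−4..4 at α=4.7998, β=0.5176, γ=4.7540.
cos(β/2)=0.966698, sin(β/2)=0.255921
d^4_{-4,3}: single k=7 term ⇒ +0.000197;  D = +0.000044-0.000192i
d^4_{-3,3}: k∈[6..7] ⇒ +0.001838 -0.000018 = +0.001819;  D = +0.001802+0.000249i
d^4_{-2,3}: k∈[5..6] ⇒ +0.011132 -0.000260 = +0.010872;  D = -0.000543+0.010859i
d^4_{-1,3}: k∈[4..5] ⇒ +0.049557 -0.002084 = +0.047473;  D = -0.047440+0.001776i
d^4_{0,3}: k∈[3..4] ⇒ +0.167430 -0.011734 = +0.155696;  D = -0.019386-0.154484i
d^4_{1,3}: k∈[2..3] ⇒ +0.424253 -0.049557 = +0.374697;  D = +0.366289-0.078931i
d^4_{2,3}: k∈[1..2] ⇒ +0.755448 -0.158838 = +0.596610;  D = +0.176114+0.570024i
d^4_{3,3}: k∈[0..1] ⇒ +0.762651 -0.374156 = +0.388494;  D = -0.359754+0.146646i
d^4_{4,3}: single k=0 term ⇒ -0.571065;  D = +0.260904+0.507980i
Y_4^{m'}(θ=1.6871,φ=4.59) and Σ D·Y over m':
  (+0.0000-0.0002i)·(+0.3801+0.2025i)  (+0.0018+0.0002i)·(-0.0511+0.1328i)  (-0.0005+0.0109i)·(+0.2900+0.0724i)  (-0.0474+0.0018i)·(-0.0193+0.1573i)  (-0.0194-0.1545i)·(+0.2753+0.0000i)  (+0.3663-0.0789i)·(+0.0193+0.1573i)  (+0.1761+0.5700i)·(+0.2900-0.0724i)  (-0.3598+0.1466i)·(+0.0511+0.1328i)  (+0.2609+0.5080i)·(+0.3801-0.2025i)
Y_4^3(R⁻¹ n̂) = +0.270342+0.261824i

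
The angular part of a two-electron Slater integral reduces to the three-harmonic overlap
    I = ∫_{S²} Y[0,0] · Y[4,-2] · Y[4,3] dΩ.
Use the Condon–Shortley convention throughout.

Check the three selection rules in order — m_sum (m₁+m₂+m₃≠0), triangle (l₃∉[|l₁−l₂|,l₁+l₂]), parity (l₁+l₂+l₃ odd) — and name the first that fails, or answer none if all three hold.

m_sum

m₁+m₂+m₃ = 0 − 2 + 3 = 1  ✗
triangle: |0−4|=4 ≤ l₃=4 ≤ 0+4=4
parity: l₁+l₂+l₃ = 8 is even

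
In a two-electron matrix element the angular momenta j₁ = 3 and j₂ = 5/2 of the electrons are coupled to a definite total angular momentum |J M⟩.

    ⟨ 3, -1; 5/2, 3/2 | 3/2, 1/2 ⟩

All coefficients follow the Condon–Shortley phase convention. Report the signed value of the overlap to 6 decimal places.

-0.483046

j₁+j₂−J=4  J+j₁−j₂=2  J−j₁+j₂=1  j₁+j₂+J+1=8
(j₁±m₁, j₂±m₂, J±M) = (2,4,4,1,2,1)
P² = 384/35
sum k=3..4:
  [3] −1/6 = -1/6
  [4] +1/48 = 1/48
S = -7/48
C² = P²·S² = 7/30 ; C = -0.483046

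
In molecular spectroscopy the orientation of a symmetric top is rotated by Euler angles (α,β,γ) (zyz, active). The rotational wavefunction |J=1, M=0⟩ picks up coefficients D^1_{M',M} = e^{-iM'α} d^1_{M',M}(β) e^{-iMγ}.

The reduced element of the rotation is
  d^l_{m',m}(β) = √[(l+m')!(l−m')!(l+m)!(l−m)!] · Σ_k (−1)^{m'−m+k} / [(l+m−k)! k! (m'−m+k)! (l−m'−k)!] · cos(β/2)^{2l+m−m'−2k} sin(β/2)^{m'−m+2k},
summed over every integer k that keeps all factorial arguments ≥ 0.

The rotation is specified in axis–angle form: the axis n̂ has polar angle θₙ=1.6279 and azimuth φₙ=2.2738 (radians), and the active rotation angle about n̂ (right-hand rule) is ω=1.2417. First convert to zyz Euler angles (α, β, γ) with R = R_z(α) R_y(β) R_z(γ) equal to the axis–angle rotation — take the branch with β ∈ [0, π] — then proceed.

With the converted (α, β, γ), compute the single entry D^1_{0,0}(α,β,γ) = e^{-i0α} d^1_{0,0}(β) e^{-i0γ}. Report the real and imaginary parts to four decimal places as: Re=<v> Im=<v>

Re=0.3254 Im=0.0000

Axis–angle → zyz. n̂ = (sinθₙcosφₙ, sinθₙsinφₙ, cosθₙ) = (-0.645458, +0.761660, -0.057073), ω = 1.2417.
R = I cosω + sinω [n̂]ₓ + (1−cosω) n̂n̂ᵀ gives
  R = [+0.605159, -0.278724, +0.745718; -0.386744, +0.715824, +0.581399; -0.695853, -0.640241, +0.325393]
β = atan2(√(R₁₃²+R₂₃²), R₃₃) = 1.239369; α = atan2(R₂₃, R₁₃) mod 2π = 0.662208; γ = atan2(R₃₂, −R₃₁) mod 2π = 5.539386
First d^1_{0,0}(β=1.2394), then the phase factors e^{-i(0)α} and e^{-i(0)γ}:
Half-angle: c=0.814062, s=0.580779. N=√(1·1·1·1)=1.000000
The bounds max(0,m−m')=0 and min(l+m,l−m')=1 give 2 terms
  k=0: (−1)^0·1.0000/(1)·0.8141^2·0.5808^0 = +0.662696
  k=1: (−1)^1·1.0000/(1)·0.8141^0·0.5808^2 = -0.337304
d^1_{0,0}(1.2394) = +0.662696 -0.337304 = +0.325393
D = (+1.000000+0.000000i)·(+0.325393)·(+1.000000+0.000000i) = +0.325393+0.000000i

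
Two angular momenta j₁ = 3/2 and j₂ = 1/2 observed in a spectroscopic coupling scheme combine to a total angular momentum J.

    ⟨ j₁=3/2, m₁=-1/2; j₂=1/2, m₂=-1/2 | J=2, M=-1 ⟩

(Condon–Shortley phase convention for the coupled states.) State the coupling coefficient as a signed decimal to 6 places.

+0.866025  (= +√(3/4))

triangle: 0!×3!×1!/5! = 6/120
(j±m)!: 1!×2!×0!×1!×1!×3! = 12
prefactor² = (2J+1)×Δ×N² = 3
  k=0: +1/(0!×0!×2!×0!×1!×1!) = 1/2
Σ = 1/2  ⇒  CG² = 3×(1/2)² = 3/4
CG = +√(3/4) = +0.866025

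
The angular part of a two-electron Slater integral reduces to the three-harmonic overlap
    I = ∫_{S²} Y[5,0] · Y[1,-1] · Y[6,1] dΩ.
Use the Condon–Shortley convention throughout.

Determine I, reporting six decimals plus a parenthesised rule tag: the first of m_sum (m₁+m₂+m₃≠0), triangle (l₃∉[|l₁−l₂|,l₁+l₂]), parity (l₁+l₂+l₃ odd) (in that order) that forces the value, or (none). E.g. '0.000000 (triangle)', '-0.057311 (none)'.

-0.187239 (none)

m-sum 0 ✓  L=12 even ✓  4≤6≤6 ✓
Π(2lᵢ+1) = 11×3×13 = 429
triangle coeff Δ(5,1,6) = 1/858
Σ_t [0,0]: t=0:+1/14400 = 1/14400
(3j)²=6/143 [(5 1 6; 0 0 0)], sign=+1
Σ_t [0,0]: t=0:+1/28800 = 1/28800
(3j)²=7/286 [(5 1 6; 0 -1 1)], sign=-1
⇒ 4πI² = 63/143
I = (-1)√(63/143/(4π)) = -0.18723944
No selection rule forces the value: the integral is nonzero (none).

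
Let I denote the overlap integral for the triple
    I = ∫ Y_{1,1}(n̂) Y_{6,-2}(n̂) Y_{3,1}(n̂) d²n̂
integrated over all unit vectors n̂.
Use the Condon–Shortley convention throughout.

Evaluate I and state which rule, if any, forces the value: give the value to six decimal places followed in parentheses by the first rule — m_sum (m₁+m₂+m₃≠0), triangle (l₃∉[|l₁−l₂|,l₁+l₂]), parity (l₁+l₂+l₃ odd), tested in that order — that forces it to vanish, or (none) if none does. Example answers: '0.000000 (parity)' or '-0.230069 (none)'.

l₃=3 ∉ [5,7] — triangle fails ⇒ I = 0

0.000000 (triangle)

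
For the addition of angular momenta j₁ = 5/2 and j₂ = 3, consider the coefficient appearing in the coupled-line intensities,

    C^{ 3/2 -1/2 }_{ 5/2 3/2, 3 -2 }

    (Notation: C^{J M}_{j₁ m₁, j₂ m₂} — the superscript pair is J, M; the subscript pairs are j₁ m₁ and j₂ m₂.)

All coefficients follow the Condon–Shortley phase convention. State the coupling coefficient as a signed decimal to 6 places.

-0.218218

j₁+j₂−J=4  J+j₁−j₂=1  J−j₁+j₂=2  j₁+j₂+J+1=8
(j₁±m₁, j₂±m₂, J±M) = (4,1,1,5,1,2)
P² = 192/7
sum k=0..1:
  [0] +1/24 = 1/24
  [1] −1/12 = -1/12
S = -1/24
C² = P²·S² = 1/21 ; C = -0.218218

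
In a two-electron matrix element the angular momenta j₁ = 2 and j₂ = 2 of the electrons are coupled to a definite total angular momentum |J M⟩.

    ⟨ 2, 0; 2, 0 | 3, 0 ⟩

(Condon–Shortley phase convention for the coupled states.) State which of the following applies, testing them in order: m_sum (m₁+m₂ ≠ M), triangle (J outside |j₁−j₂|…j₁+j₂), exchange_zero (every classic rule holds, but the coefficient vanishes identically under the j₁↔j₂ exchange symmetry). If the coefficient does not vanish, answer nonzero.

m-sum: m₁+m₂ = 0+0 = 0, M = 0  ✓
triangle: |j₁−j₂| = 0 ≤ J = 3 ≤ j₁+j₂ = 4  ✓
exchange: j₁=j₂ and m₁=m₂, and (−1)^(j₁+j₂−J) = (−1)^1 = −1 forces ⟨j₁m₁;j₂m₂|JM⟩ = −⟨j₂m₂;j₁m₁|JM⟩ = −⟨j₁m₁;j₂m₂|JM⟩ ⇒ the coefficient vanishes identically
Racah sum check: Σ_k collapses to 0 ⇒ CG = 0

exchange_zero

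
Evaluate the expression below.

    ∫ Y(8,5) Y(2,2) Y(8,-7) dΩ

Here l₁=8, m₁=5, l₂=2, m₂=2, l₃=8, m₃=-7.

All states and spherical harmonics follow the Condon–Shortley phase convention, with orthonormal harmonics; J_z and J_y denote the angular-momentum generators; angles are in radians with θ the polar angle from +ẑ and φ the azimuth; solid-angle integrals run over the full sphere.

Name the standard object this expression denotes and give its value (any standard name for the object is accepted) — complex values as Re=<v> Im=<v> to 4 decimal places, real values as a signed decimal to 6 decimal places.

This is a Gaunt coefficient — the integral of a triple product of spherical harmonics over the sphere.
Rules hold: Σm=0, L=18 even, 6≤8≤10.
N = 17·5·17 = 1445
Δ = 2!·14!·2!/19! = 1/348840
Racah Σ t=0..2: t=0:+1/116121600 t=1:−1/25401600 t=2:+1/116121600 = -1/45158400
⇒ 3j(8 2 8; 0 0 0)² = 24/1615, sgn -1
Racah Σ t=2..2: t=2:+1/24908083200 = 1/24908083200
⇒ 3j(8 2 8; 5 2 -7)² = 7/1292, sgn -1
4πI² = N·(3j₀)²·(3jₘ)² = 42/361
I = +1·√(0.116343/4π) = 0.09622017

Gaunt coefficient, +0.096220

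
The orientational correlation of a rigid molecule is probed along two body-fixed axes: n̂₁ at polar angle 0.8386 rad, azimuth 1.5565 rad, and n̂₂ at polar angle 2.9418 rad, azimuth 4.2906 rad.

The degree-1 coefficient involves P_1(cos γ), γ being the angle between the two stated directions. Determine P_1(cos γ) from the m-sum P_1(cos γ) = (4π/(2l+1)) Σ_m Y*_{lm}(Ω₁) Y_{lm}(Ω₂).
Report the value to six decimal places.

-0.790721

Addition theorem: P_1(cos γ) = (4π/3) Σ_m Y*_{lm}(Ω₁) Y_{lm}(Ω₂), m = −1…1:
  m=-1: (0.00367 + 0.25692j) × (-0.02807 + 0.06256j) = -0.01618 - 0.00698j  (running Σ = -0.01618 - 0.00698j)
  m=0: (0.32663 + 0.00000j) × (-0.47888 + 0.00000j) = -0.15642 + 0.00000j  (running Σ = -0.17259 - 0.00698j)
  m=1: (-0.00367 + 0.25692j) × (0.02807 + 0.06256j) = -0.01618 + 0.00698j  (running Σ = -0.18877 + 0.00000j)
Σ over m = -0.18877 + 0.00000j; ×(4π/3) → -0.79072 + 0.00000j. Real part: -0.790721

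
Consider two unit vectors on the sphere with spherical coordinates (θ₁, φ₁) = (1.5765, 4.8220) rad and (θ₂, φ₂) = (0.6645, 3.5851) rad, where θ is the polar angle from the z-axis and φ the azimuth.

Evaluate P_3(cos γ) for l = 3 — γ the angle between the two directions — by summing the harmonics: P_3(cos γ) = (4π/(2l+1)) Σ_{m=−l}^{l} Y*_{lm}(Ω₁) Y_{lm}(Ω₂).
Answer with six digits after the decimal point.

-0.277117

Expand P_3 via completeness: Σ_{m} conj(Y_{3,m}) at Ω₁ times Y_{3,m} at Ω₂ —
  m=-3: (-0.13473 + 0.39485j) × (-0.02328 + 0.09503j) = -0.03439 - 0.02200j  (running Σ = -0.03439 - 0.02200j)
  m=-2: (0.00569 + 0.00127j) × (0.19327 - 0.23717j) = 0.00140 - 0.00110j  (running Σ = -0.03299 - 0.02310j)
  m=-1: (-0.03535 + 0.32118j) × (-0.37778 + 0.17947j) = -0.04429 - 0.12768j  (running Σ = -0.07728 - 0.15078j)
  m=0: (0.00639 + 0.00000j) × (0.02897 + 0.00000j) = 0.00018 + 0.00000j  (running Σ = -0.07709 - 0.15078j)
  m=1: (0.03535 + 0.32118j) × (0.37778 + 0.17947j) = -0.04429 + 0.12768j  (running Σ = -0.12138 - 0.02310j)
  m=2: (0.00569 - 0.00127j) × (0.19327 + 0.23717j) = 0.00140 + 0.00110j  (running Σ = -0.11998 - 0.02200j)
  m=3: (0.13473 + 0.39485j) × (0.02328 + 0.09503j) = -0.03439 + 0.02200j  (running Σ = -0.15437 + 0.00000j)
Total Σ_m = -0.15437 + 0.00000j. Multiply by 1.795196: -0.27712 + 0.00000j. P_3(cos γ) = -0.277117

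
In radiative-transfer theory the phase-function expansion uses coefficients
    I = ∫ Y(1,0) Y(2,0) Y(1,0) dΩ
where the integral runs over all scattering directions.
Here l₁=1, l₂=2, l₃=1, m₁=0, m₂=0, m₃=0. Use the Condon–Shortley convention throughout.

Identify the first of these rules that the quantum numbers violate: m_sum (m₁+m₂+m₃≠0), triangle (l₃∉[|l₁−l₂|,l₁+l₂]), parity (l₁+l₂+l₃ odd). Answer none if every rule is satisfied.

none

azimuthal sum: 0 + 0 + 0 = 0  ✓
1 ≤ 1 ≤ 3 (triangle on l)  ✓
L = 1 + 2 + 1 = 4 (even)  ✓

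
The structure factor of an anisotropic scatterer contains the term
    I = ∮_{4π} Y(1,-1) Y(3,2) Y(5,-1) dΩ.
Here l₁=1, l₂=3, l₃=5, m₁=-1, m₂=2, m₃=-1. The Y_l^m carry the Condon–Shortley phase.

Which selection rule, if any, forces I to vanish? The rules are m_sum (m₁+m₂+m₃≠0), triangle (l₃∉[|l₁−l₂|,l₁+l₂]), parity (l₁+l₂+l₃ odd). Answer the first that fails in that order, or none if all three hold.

Σmᵢ = 0  ✓
l₃∈[|l₁−l₂|,l₁+l₂]=[2,4] required, l₃=5 fails  ✗
Σlᵢ = 9 ⇒ odd

triangle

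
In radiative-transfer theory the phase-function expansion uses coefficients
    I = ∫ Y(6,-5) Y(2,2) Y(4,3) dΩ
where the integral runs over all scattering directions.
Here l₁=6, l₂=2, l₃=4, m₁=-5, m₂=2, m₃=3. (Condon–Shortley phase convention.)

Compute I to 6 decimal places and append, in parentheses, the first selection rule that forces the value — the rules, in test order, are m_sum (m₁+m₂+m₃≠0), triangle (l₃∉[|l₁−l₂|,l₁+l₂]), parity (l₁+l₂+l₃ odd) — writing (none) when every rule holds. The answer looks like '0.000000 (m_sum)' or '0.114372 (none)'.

-0.288917 (none)

Checks pass: Σm=0; 12 even; l₃=4∈[4,8].
(2·6+1)(2·2+1)(2·4+1) = 585
Δ: 4! 8! 0! / 13! → 1/6435
sum: t=2:+1/2304 = 1/2304
3j²(6 2 4; 0 0 0) = Δ·Π!·Σ² = 5/143  (sign +1)
sum: t=4:+1/120960 = 1/120960
3j²(6 2 4; -5 2 3) = Δ·Π!·Σ² = 2/39  (sign -1)
combine: 4πI² = 585·5/143·2/39 = 150/143
take √, sign -1: I = -0.28891672
No selection rule forces the value: the integral is nonzero (none).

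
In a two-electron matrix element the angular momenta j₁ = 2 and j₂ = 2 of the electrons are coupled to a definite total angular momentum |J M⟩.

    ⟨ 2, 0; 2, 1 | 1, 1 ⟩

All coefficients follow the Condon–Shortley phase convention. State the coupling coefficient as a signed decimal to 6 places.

+0.547723

√[3·3!1!1!/6! · 2!2!3!1!2!0!] = √(6/5)
  +(−1)^2/∏(2,1,0,1,1,0)! = 1/2  (running 1/2)
⟨..|..⟩ = √(6/5)·(1/2) = +0.547723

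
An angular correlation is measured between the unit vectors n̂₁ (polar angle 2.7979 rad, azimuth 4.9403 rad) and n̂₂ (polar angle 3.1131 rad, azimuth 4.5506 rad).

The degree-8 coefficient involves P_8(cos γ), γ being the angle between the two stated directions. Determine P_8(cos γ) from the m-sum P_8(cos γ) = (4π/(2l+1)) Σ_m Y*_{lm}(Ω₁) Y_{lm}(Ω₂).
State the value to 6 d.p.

-0.143846

Summing Y*_{l m}(θ₁,φ₁)·Y_{l m}(θ₂,φ₂) over m ∈ [−8, 8]; prefactor 4π/(2·8+1) = 0.739198:
  [-8]  conj(Y_{8,-8})(Ω₁) = -0.00002 + 0.00008j ; Y_{8,-8}(Ω₂) = 0.00000 + 0.00000j ; Δ = -0.00000 + 0.00000j
  [-7]  conj(Y_{8,-7})(Ω₁) = 0.00096 + 0.00002j ; Y_{8,-7}(Ω₂) = -0.00000 + 0.00000j ; Δ = -0.00000 + 0.00000j
  [-6]  conj(Y_{8,-6})(Ω₁) = -0.00137 - 0.00664j ; Y_{8,-6}(Ω₂) = -0.00000 - 0.00000j ; Δ = -0.00000 + 0.00000j
  [-5]  conj(Y_{8,-5})(Ω₁) = -0.03111 + 0.01432j ; Y_{8,-5}(Ω₂) = 0.00000 - 0.00000j ; Δ = -0.00000 + 0.00000j
  [-4]  conj(Y_{8,-4})(Ω₁) = 0.07754 + 0.10009j ; Y_{8,-4}(Ω₂) = 0.00001 + 0.00001j ; Δ = 0.00000 + 0.00000j
  [-3]  conj(Y_{8,-3})(Ω₁) = 0.21066 - 0.25852j ; Y_{8,-3}(Ω₂) = -0.00015 + 0.00028j ; Δ = 0.00004 + 0.00010j
  [-2]  conj(Y_{8,-2})(Ω₁) = -0.50951 - 0.24979j ; Y_{8,-2}(Ω₂) = -0.00791 - 0.00265j ; Δ = 0.00337 + 0.00333j
  [-1]  conj(Y_{8,-1})(Ω₁) = -0.09811 + 0.42298j ; Y_{8,-1}(Ω₂) = 0.02249 - 0.13776j ; Δ = 0.05606 + 0.02303j
  [+0]  conj(Y_{8,0})(Ω₁) = -0.27356 + 0.00000j ; Y_{8,0}(Ω₂) = 1.14617 + 0.00000j ; Δ = -0.31354 + 0.00000j
  [+1]  conj(Y_{8,1})(Ω₁) = 0.09811 + 0.42298j ; Y_{8,1}(Ω₂) = -0.02249 - 0.13776j ; Δ = 0.05606 - 0.02303j
  [+2]  conj(Y_{8,2})(Ω₁) = -0.50951 + 0.24979j ; Y_{8,2}(Ω₂) = -0.00791 + 0.00265j ; Δ = 0.00337 - 0.00333j
  [+3]  conj(Y_{8,3})(Ω₁) = -0.21066 - 0.25852j ; Y_{8,3}(Ω₂) = 0.00015 + 0.00028j ; Δ = 0.00004 - 0.00010j
  [+4]  conj(Y_{8,4})(Ω₁) = 0.07754 - 0.10009j ; Y_{8,4}(Ω₂) = 0.00001 - 0.00001j ; Δ = 0.00000 - 0.00000j
  [+5]  conj(Y_{8,5})(Ω₁) = 0.03111 + 0.01432j ; Y_{8,5}(Ω₂) = -0.00000 - 0.00000j ; Δ = -0.00000 - 0.00000j
  [+6]  conj(Y_{8,6})(Ω₁) = -0.00137 + 0.00664j ; Y_{8,6}(Ω₂) = -0.00000 + 0.00000j ; Δ = -0.00000 - 0.00000j
  [+7]  conj(Y_{8,7})(Ω₁) = -0.00096 + 0.00002j ; Y_{8,7}(Ω₂) = 0.00000 + 0.00000j ; Δ = -0.00000 - 0.00000j
  [+8]  conj(Y_{8,8})(Ω₁) = -0.00002 - 0.00008j ; Y_{8,8}(Ω₂) = 0.00000 - 0.00000j ; Δ = -0.00000 - 0.00000j
Σ over m = -0.19460 + 0.00000j; ×(4π/17) → -0.14385 + 0.00000j. Real part: -0.143846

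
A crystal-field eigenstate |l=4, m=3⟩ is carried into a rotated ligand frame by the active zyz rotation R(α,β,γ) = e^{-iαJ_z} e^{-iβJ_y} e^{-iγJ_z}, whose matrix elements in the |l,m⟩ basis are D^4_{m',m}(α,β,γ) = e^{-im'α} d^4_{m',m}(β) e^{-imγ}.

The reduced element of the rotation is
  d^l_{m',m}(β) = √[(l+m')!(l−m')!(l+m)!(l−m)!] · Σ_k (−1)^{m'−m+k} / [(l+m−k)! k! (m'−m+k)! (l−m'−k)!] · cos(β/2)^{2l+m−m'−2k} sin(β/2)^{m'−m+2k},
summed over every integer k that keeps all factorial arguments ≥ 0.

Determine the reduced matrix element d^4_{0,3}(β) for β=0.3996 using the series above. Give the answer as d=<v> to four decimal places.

d^4_{0,3}(β=0.3996) via the finite sum:
With c≡cos(β/2)=0.980106 and s≡sin(β/2)=0.198473, N=[24·24·5040·1]^{1/2}=1703.830978
Admissible k: 3..4 (factorial args all ≥0)
  k=3: (−1)^0·1703.8310/(144)·0.9801^5·0.1985^3 = +0.083664
  k=4: (−1)^1·1703.8310/(144)·0.9801^3·0.1985^5 = -0.003431
d^4_{0,3}(0.3996) = +0.083664 -0.003431 = +0.080233

d=0.0802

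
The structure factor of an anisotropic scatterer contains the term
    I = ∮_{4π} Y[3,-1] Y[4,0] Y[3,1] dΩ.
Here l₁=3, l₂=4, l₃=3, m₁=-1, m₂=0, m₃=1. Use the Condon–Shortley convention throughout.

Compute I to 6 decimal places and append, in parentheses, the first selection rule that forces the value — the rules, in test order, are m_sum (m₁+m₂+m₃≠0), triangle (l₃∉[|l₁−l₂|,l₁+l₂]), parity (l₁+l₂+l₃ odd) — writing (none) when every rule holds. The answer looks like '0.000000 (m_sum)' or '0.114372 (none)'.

Checks pass: Σm=0; 10 even; l₃=3∈[1,7].
(2·3+1)(2·4+1)(2·3+1) = 441
Δ: 4! 2! 4! / 11! → 1/34650
sum: t=1:−1/72 t=2:+1/16 t=3:−1/72 = 5/144
3j²(3 4 3; 0 0 0) = Δ·Π!·Σ² = 2/77  (sign -1)
sum: t=2:+1/32 t=3:−1/36 t=4:+1/1152 = 5/1152
3j²(3 4 3; -1 0 1) = Δ·Π!·Σ² = 1/1386  (sign +1)
combine: 4πI² = 441·2/77·1/1386 = 1/121
take √, sign -1: I = -0.02564498
No selection rule forces the value: the integral is nonzero (none).

-0.025645 (none)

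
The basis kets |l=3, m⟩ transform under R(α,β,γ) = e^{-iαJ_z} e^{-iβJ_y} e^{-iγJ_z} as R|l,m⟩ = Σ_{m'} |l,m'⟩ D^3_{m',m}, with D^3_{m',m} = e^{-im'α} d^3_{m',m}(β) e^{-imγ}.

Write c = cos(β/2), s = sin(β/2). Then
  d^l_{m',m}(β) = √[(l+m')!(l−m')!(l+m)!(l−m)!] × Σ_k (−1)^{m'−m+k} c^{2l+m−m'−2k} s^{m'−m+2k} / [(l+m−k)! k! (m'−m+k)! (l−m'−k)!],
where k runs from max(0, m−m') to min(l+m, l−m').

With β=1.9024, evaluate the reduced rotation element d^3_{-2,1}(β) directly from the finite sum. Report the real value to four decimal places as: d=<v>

d=0.0116

d^3_{-2,1}(β=1.9024) via the finite sum:
Half-angle: c=0.580707, s=0.814113. N=√(1·120·24·2)=75.894664
The bounds max(0,m−m')=3 and min(l+m,l−m')=4 give 2 terms
  k=3: (−1)^0·75.8947/(12)·0.5807^3·0.8141^3 = +0.668273
  k=4: (−1)^1·75.8947/(24)·0.5807^1·0.8141^5 = -0.656720
d^3_{-2,1}(1.9024) = +0.668273 -0.656720 = +0.011554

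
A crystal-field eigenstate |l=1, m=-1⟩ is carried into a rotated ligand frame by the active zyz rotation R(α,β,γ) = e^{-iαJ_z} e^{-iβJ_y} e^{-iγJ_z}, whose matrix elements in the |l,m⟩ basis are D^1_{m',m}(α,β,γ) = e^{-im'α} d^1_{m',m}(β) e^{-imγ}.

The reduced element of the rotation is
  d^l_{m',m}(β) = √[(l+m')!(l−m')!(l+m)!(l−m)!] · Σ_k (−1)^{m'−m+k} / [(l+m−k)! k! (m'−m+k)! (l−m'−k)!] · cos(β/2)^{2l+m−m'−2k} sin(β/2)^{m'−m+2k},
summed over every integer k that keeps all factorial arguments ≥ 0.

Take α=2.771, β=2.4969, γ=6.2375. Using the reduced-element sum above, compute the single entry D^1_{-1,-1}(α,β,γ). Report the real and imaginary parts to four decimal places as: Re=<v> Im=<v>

D^1_{-1,-1}(2.7710,2.4969,6.2375) = e^{-i·-1·2.7710}·d^1_{-1,-1}(2.4969)·e^{-i·-1·6.2375}. Compute d first:
Half-angle: c=0.316793, s=0.948495. N=√(1·2·1·2)=2.000000
The bounds max(0,m−m')=0 and min(l+m,l−m')=0 give 1 term
  k=0: (−1)^0·2.0000/(2)·0.3168^2·0.9485^0 = +0.100358
d^1_{-1,-1}(2.4969) = +0.100358
Attach z-rotation phases: D = e^{-i(-1)(2.7710)}·(+0.100358)·e^{-i(-1)(6.2375)} = -0.091787+0.040581i

Re=-0.0918 Im=0.0406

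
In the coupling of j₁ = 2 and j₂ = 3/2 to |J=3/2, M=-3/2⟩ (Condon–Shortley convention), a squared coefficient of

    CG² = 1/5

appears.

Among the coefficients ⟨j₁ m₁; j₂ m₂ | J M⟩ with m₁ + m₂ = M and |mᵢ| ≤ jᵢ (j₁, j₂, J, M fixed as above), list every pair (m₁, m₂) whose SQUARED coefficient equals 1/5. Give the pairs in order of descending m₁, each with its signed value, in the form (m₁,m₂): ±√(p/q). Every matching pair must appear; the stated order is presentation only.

Admissible pairs with m₁+m₂ = M = -3/2: (-2,1/2), (-1,-1/2), (0,-3/2)
  (m₁,m₂)=(0,-3/2): CG² = 1/5, CG = +√(1/5)   ← matches the target
  (m₁,m₂)=(-1,-1/2): CG² = 2/5, CG = −√(2/5)
  (m₁,m₂)=(-2,1/2): CG² = 2/5, CG = +√(2/5)
Pairs with CG² = 1/5: (0,-3/2): +√(1/5)

(0,-3/2): +√(1/5)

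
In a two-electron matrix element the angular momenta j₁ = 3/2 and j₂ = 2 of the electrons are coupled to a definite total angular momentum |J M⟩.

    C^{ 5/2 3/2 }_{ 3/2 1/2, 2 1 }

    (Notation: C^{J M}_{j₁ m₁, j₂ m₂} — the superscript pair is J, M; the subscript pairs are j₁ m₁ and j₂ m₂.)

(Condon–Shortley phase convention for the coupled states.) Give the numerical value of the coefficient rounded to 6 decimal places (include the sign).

-0.169031  (= −√(1/35))

√[6·1!2!3!/7! · 2!1!3!1!4!1!] = √(144/35)
  +(−1)^0/∏(0,1,1,3,1,0)! = 1/6  (running 1/6)
  +(−1)^1/∏(1,0,0,2,2,1)! = -1/4  (running -1/12)
⟨..|..⟩ = √(144/35)·(-1/12) = -0.169031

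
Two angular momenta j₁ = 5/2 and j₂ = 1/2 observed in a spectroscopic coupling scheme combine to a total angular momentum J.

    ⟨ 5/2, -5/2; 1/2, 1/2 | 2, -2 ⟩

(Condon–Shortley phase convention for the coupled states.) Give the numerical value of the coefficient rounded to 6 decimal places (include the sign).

√[5·1!4!0!/6! · 0!5!1!0!0!4!] = √(480)
  +(−1)^1/∏(1,0,4,0,0,0)! = -1/24  (running -1/24)
⟨..|..⟩ = √(480)·(-1/24) = -0.912871

-0.912871  (= −√(5/6))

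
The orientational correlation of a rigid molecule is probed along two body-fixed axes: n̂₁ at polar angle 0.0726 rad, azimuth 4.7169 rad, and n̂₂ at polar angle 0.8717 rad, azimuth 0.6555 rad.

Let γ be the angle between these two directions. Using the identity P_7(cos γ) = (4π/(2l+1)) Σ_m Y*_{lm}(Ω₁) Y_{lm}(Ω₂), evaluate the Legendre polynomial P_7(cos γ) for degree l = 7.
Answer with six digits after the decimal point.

0.319708

Addition theorem: P_7(cos γ) = (4π/15) Σ_m Y*_{lm}(Ω₁) Y_{lm}(Ω₂), m = −7…7:
  term(m=-7) = -0.000000-0.000000i   from Y*(Ω₁)=-0.000000+0.000000i, Y(Ω₂)=-0.009511+0.076380i
  term(m=-6) = +0.000000-0.000000i   from Y*(Ω₁)=-0.000000-0.000000i, Y(Ω₂)=-0.170179+0.172237i
  term(m=-5) = +0.000000+0.000004i   from Y*(Ω₁)=+0.000000-0.000009i, Y(Ω₂)=-0.418701+0.057257i
  term(m=-4) = -0.000067-0.000040i   from Y*(Ω₁)=+0.000201+0.000004i, Y(Ω₂)=-0.335396-0.191853i
  term(m=-3) = +0.000029-0.000012i   from Y*(Ω₁)=-0.000045+0.003329i, Y(Ω₂)=-0.003676-0.008800i
  term(m=-2) = +0.003651-0.013254i   from Y*(Ω₁)=-0.038651-0.000349i, Y(Ω₂)=-0.091364+0.343728i
  term(m=-1) = +0.029809+0.039132i   from Y*(Ω₁)=+0.001291-0.286091i, Y(Ω₂)=-0.136307+0.104809i
  term(m=+0) = +0.314776+0.000000i   from Y*(Ω₁)=+1.013386-0.000000i, Y(Ω₂)=+0.310618+0.000000i
  term(m=+1) = +0.029809-0.039132i   from Y*(Ω₁)=-0.001291-0.286091i, Y(Ω₂)=+0.136307+0.104809i
  term(m=+2) = +0.003651+0.013254i   from Y*(Ω₁)=-0.038651+0.000349i, Y(Ω₂)=-0.091364-0.343728i
  term(m=+3) = +0.000029+0.000012i   from Y*(Ω₁)=+0.000045+0.003329i, Y(Ω₂)=+0.003676-0.008800i
  term(m=+4) = -0.000067+0.000040i   from Y*(Ω₁)=+0.000201-0.000004i, Y(Ω₂)=-0.335396+0.191853i
  term(m=+5) = +0.000000-0.000004i   from Y*(Ω₁)=-0.000000-0.000009i, Y(Ω₂)=+0.418701+0.057257i
  term(m=+6) = +0.000000+0.000000i   from Y*(Ω₁)=-0.000000+0.000000i, Y(Ω₂)=-0.170179-0.172237i
  term(m=+7) = -0.000000+0.000000i   from Y*(Ω₁)=+0.000000+0.000000i, Y(Ω₂)=+0.009511+0.076380i
Σ over m = +0.381623-0.000000i; ×(4π/15) → +0.319708-0.000000i. Real part: 0.319708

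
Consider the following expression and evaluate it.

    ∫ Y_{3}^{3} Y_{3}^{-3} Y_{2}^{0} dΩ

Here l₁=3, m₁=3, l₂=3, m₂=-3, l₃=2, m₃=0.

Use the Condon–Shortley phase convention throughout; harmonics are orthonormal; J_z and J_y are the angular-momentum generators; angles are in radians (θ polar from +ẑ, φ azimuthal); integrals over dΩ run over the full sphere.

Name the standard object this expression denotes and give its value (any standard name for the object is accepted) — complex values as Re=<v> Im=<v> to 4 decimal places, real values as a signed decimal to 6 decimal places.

Gaunt coefficient, +0.210261

This is a Gaunt coefficient — the integral of a triple product of spherical harmonics over the sphere.
m-sum 0 ✓  L=8 even ✓  0≤2≤6 ✓
Π(2lᵢ+1) = 7×7×5 = 245
triangle coeff Δ(3,3,2) = 1/3780
Σ_t [1,3]: t=1:−1/24 t=2:+1/4 t=3:−1/24 = 1/6
(3j)²=4/105 [(3 3 2; 0 0 0)], sign=+1
Σ_t [0,0]: t=0:+1/96 = 1/96
(3j)²=5/84 [(3 3 2; 3 -3 0)], sign=+1
⇒ 4πI² = 5/9
I = (+1)√(5/9/(4π)) = 0.21026104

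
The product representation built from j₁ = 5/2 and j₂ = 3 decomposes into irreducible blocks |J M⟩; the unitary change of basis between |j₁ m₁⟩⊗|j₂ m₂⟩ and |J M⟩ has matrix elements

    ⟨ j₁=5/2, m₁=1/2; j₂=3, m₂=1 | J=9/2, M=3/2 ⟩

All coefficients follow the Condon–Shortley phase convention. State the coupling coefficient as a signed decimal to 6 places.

−√(5/231) = -0.147122

√[10·1!4!5!/11! · 3!2!4!2!6!3!] = √(138240/77)
  +(−1)^0/∏(0,1,2,4,2,1)! = 1/96  (running 1/96)
  +(−1)^1/∏(1,0,1,3,3,2)! = -1/72  (running -1/288)
⟨..|..⟩ = √(138240/77)·(-1/288) = -0.147122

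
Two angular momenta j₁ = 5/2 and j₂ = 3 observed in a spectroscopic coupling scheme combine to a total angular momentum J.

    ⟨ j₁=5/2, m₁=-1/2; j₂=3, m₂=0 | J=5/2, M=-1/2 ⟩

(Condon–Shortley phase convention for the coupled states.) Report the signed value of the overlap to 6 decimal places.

√[6·3!2!3!/9! · 2!3!3!3!2!3!] = √(216/35)
  +(−1)^1/∏(1,2,2,2,0,1)! = -1/8  (running -1/8)
  +(−1)^2/∏(2,1,1,1,1,2)! = 1/4  (running 1/8)
  +(−1)^3/∏(3,0,0,0,2,3)! = -1/72  (running 1/9)
⟨..|..⟩ = √(216/35)·(1/9) = +0.276026

+√(8/105) ≈ +0.276026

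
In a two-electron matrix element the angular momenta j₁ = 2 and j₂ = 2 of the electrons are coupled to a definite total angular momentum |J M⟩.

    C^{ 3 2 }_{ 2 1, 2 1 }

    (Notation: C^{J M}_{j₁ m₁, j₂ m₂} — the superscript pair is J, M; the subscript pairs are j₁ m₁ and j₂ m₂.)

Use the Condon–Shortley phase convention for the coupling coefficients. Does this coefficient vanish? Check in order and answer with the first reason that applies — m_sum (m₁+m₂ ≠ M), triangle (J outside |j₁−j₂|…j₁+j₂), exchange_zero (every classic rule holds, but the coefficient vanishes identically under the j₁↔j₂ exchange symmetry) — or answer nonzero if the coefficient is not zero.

m-sum: m₁+m₂ = 1+1 = 2, M = 2  ✓
triangle: |j₁−j₂| = 0 ≤ J = 3 ≤ j₁+j₂ = 4  ✓
exchange: j₁=j₂ and m₁=m₂, and (−1)^(j₁+j₂−J) = (−1)^1 = −1 forces ⟨j₁m₁;j₂m₂|JM⟩ = −⟨j₂m₂;j₁m₁|JM⟩ = −⟨j₁m₁;j₂m₂|JM⟩ ⇒ the coefficient vanishes identically
Racah sum check: Σ_k collapses to 0 ⇒ CG = 0

exchange_zero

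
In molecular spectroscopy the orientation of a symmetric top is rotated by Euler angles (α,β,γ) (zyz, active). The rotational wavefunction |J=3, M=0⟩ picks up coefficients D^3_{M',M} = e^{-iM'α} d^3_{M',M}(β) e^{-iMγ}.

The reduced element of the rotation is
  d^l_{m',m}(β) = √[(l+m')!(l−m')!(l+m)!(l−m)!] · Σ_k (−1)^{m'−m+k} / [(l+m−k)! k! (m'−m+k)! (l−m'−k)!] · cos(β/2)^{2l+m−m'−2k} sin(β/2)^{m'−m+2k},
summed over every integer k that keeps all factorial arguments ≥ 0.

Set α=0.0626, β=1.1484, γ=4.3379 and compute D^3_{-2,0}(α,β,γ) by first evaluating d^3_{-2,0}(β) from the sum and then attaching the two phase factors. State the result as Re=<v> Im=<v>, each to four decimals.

Split into d^3_{-2,0}(β=1.1484) × two z-phases.
Half-angle: c=0.839627, s=0.543163. N=√(1·120·6·6)=65.726707
k∈{2,3} keeps every argument non-negative
  k=2: (−1)^0·65.7267/(12)·0.8396^4·0.5432^2 = +0.803096
  k=3: (−1)^1·65.7267/(12)·0.8396^2·0.5432^4 = -0.336090
d^3_{-2,0}(1.1484) = +0.803096 -0.336090 = +0.467006
Phases: e^{-i·(-2)·0.0626}=+0.992173+0.124873i, e^{-i·(0)·4.3379}=+1.000000+0.000000i ⇒ D=+0.463351+0.058317i

Re=0.4634 Im=0.0583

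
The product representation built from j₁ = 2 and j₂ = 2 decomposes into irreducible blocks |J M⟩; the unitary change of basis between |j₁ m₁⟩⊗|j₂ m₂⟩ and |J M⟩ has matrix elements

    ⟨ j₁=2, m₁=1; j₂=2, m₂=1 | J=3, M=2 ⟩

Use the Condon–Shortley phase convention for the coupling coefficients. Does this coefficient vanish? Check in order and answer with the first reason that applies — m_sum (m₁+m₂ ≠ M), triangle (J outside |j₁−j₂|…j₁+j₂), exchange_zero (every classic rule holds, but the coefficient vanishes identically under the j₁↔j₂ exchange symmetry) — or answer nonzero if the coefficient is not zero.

m-sum: m₁+m₂ = 1+1 = 2, M = 2  ✓
triangle: |j₁−j₂| = 0 ≤ J = 3 ≤ j₁+j₂ = 4  ✓
exchange: j₁=j₂ and m₁=m₂, and (−1)^(j₁+j₂−J) = (−1)^1 = −1 forces ⟨j₁m₁;j₂m₂|JM⟩ = −⟨j₂m₂;j₁m₁|JM⟩ = −⟨j₁m₁;j₂m₂|JM⟩ ⇒ the coefficient vanishes identically
Racah sum check: Σ_k collapses to 0 ⇒ CG = 0

exchange_zero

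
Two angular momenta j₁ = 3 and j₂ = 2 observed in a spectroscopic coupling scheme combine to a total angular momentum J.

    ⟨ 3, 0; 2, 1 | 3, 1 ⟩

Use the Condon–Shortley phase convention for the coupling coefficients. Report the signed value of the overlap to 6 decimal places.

j₁+j₂−J=2  J+j₁−j₂=4  J−j₁+j₂=2  j₁+j₂+J+1=9
(j₁±m₁, j₂±m₂, J±M) = (3,3,3,1,4,2)
P² = 96/5
sum k=1..2:
  [1] −1/8 = -1/8
  [2] +1/12 = 1/12
S = -1/24
C² = P²·S² = 1/30 ; C = -0.182574

-0.182574  (= −√(1/30))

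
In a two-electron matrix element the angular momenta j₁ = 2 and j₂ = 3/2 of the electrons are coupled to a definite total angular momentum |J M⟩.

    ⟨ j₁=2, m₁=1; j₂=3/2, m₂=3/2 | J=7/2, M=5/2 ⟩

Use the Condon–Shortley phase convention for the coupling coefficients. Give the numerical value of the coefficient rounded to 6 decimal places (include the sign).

+0.755929  (= +√(4/7))

√[8·0!4!3!/8! · 3!1!3!0!6!1!] = √(5184/7)
  +(−1)^0/∏(0,0,1,3,3,0)! = 1/36  (running 1/36)
⟨..|..⟩ = √(5184/7)·(1/36) = +0.755929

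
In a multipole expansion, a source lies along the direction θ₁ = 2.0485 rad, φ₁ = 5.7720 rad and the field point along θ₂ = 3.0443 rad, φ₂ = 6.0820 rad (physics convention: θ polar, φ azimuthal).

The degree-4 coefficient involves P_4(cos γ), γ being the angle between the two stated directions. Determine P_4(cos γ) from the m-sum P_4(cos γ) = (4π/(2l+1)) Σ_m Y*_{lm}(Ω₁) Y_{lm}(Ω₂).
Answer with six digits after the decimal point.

-0.346128

Expand P_4 via completeness: Σ_{m} conj(Y_{4,m}) at Ω₁ times Y_{4,m} at Ω₂ —
  m=-4: Y*=-0.125616-0.244896i  Y=+0.000027+0.000028i  product +0.000004-0.000010i
  m=-3: Y*=-0.015005+0.402735i  Y=-0.000940-0.000648i  product +0.000275-0.000369i
  m=-2: Y*=+0.065955-0.107956i  Y=+0.017235+0.007335i  product +0.001929-0.001377i
  m=-1: Y*=+0.256135-0.143670i  Y=-0.176302-0.035956i  product -0.050323+0.016120i
  m=+0: Y*=-0.188010-0.000000i  Y=+0.806686+0.000000i  product -0.151665-0.000000i
  m=+1: Y*=-0.256135-0.143670i  Y=+0.176302-0.035956i  product -0.050323-0.016120i
  m=+2: Y*=+0.065955+0.107956i  Y=+0.017235-0.007335i  product +0.001929+0.001377i
  m=+3: Y*=+0.015005+0.402735i  Y=+0.000940-0.000648i  product +0.000275+0.000369i
  m=+4: Y*=-0.125616+0.244896i  Y=+0.000027-0.000028i  product +0.000004+0.000010i
Total Σ_m = -0.247896-0.000000i. Multiply by 1.396263: -0.346128-0.000000i. P_4(cos γ) = -0.346128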